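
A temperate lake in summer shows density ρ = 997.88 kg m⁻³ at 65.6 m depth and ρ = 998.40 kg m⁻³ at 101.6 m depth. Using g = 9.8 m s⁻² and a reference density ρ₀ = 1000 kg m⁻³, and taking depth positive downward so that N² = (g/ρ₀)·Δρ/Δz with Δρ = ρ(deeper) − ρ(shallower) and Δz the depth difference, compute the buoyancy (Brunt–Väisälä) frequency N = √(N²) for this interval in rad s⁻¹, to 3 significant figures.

0.0119 rad s⁻¹

Δρ = 998.40 − 997.88 = 0.52 kg m⁻³ over Δz = 101.6 − 65.6 = 36 m.
N² = (9.8/1000) × (0.52/36) = 1.4156 × 10⁻⁴ s⁻².
N = √(1.4156 × 10⁻⁴) = 0.011898 rad s⁻¹ ≈ 0.0119 rad s⁻¹.
N² > 0, so the interval is statically stable.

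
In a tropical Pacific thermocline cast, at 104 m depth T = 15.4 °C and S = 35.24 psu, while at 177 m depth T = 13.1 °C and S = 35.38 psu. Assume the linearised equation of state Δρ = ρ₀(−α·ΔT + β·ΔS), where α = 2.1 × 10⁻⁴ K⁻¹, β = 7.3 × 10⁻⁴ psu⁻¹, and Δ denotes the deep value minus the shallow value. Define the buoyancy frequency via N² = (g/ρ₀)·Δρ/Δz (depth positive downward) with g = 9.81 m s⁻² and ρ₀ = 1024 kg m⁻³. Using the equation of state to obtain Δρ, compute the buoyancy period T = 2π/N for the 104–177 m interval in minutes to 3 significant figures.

11.8 min

ΔT = -2.3 K, ΔS = +0.14 psu (deep − shallow).
Δρ/ρ₀ = −αΔT + βΔS = 4.83 × 10⁻⁴ + 1.022 × 10⁻⁴ = 5.852 × 10⁻⁴, so Δρ ≈ 0.5992 kg m⁻³.
N² = (g/ρ₀)·Δρ/Δz = g·(Δρ/ρ₀)/Δz = 9.81 × 5.852 × 10⁻⁴ / 73 = 7.8641 × 10⁻⁵ s⁻².
N = √(7.8641 × 10⁻⁵) = 8.8680 × 10⁻³ rad s⁻¹ → T = 2π/N = 708.52 s = 11.809 min ≈ 11.8 min.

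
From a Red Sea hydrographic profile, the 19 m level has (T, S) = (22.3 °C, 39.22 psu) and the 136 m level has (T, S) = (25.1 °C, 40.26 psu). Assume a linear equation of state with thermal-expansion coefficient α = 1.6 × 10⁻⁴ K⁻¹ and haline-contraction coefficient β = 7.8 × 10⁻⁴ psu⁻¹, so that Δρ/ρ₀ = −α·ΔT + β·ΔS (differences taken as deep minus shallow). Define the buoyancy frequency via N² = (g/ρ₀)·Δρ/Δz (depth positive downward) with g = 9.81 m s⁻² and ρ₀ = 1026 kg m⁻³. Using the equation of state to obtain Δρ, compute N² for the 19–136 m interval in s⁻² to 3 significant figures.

3.05 × 10⁻⁵ s⁻²

ΔT = +2.8 K, ΔS = +1.04 psu (deep − shallow).
Δρ/ρ₀ = −αΔT + βΔS = -4.48 × 10⁻⁴ + 8.112 × 10⁻⁴ = 3.632 × 10⁻⁴, so Δρ ≈ 0.3726 kg m⁻³.
N² = (g/ρ₀)·Δρ/Δz = g·(Δρ/ρ₀)/Δz = 9.81 × 3.632 × 10⁻⁴ / 117 = 3.0453 × 10⁻⁵ s⁻² ≈ 3.05 × 10⁻⁵ s⁻².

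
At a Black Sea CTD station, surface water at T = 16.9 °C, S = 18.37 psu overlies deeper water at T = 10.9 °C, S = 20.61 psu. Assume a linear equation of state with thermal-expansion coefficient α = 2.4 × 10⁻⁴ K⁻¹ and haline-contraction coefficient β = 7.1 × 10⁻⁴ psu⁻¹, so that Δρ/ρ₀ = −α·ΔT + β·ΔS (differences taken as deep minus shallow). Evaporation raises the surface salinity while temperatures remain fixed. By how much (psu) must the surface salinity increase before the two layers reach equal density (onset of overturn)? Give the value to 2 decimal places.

4.27 psu

Neutral buoyancy requires −α(T_deep − T_surf) + β(S_deep − S_surf′) = 0.
S_surf′ = S_deep − (α/β)·ΔT = 20.61 − (2.4 × 10⁻⁴/7.1 × 10⁻⁴)·(-6.0) = 22.6382 psu.
Increase required: 22.6382 − 18.37 = 4.2682 psu.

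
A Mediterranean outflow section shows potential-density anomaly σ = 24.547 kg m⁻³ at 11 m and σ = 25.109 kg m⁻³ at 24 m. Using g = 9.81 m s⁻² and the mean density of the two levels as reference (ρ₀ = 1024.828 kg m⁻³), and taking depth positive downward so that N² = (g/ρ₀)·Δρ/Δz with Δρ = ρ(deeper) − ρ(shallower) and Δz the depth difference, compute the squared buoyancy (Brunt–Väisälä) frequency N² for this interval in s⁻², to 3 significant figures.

Δρ = 1025.109 − 1024.547 = 0.562 kg m⁻³ over Δz = 24 − 11 = 13 m.
N² = (9.81/1024.828) × (0.562/13) = 4.1382 × 10⁻⁴ s⁻² ≈ 4.14 × 10⁻⁴ s⁻².

4.14 × 10⁻⁴ s⁻²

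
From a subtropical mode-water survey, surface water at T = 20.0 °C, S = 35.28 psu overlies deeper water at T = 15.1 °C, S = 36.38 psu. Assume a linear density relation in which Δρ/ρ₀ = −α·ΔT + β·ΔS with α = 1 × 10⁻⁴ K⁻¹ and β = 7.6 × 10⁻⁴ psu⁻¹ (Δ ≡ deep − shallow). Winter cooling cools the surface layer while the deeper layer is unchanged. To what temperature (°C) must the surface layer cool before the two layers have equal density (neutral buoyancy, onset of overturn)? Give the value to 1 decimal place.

Neutral buoyancy requires Δρ = 0, i.e. −α(T_deep − T_surf′) + β(S_deep − S_surf) = 0.
T_surf′ = T_deep − (β/α)·ΔS = 15.1 − (7.6 × 10⁻⁴/1 × 10⁻⁴)·(+1.10) = 6.740 °C.
Cooling required: 20.0 − (6.740) = 13.260 °C.

6.7 °C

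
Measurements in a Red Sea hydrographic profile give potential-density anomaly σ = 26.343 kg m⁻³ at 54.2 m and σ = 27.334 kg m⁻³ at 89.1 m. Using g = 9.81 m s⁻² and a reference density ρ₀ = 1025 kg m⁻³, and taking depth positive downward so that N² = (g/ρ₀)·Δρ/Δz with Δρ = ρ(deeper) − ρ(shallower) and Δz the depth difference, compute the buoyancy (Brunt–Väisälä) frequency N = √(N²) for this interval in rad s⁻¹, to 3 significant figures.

Δρ = 1027.334 − 1026.343 = 0.991 kg m⁻³ over Δz = 89.1 − 54.2 = 34.9 m.
N² = (9.81/1025) × (0.991/34.9) = 2.7176 × 10⁻⁴ s⁻².
N = √(2.7176 × 10⁻⁴) = 0.016485 rad s⁻¹ ≈ 0.0165 rad s⁻¹.
A positive N² confirms static stability across the interval.

0.0165 rad s⁻¹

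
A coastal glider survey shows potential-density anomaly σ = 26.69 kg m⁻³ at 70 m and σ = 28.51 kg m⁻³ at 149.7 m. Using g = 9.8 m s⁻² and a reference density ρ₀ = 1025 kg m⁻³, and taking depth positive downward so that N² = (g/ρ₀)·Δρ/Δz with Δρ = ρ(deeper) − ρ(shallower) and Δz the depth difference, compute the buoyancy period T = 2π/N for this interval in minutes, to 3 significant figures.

Δρ = 1028.51 − 1026.69 = 1.82 kg m⁻³ over Δz = 149.7 − 70 = 79.7 m.
N² = (9.8/1025) × (1.82/79.7) = 2.1833 × 10⁻⁴ s⁻².
N = √(2.1833 × 10⁻⁴) = 0.014776 rad s⁻¹, so T = 2π/N = 425.23 s = 7.0872 min ≈ 7.09 min.

7.09 min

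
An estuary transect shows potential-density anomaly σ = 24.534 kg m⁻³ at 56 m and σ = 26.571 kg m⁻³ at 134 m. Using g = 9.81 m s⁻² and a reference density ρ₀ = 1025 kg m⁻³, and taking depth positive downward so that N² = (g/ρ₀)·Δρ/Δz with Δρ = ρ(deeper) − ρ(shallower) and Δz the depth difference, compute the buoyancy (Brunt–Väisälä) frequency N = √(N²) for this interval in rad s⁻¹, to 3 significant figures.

0.0158 rad s⁻¹

Δρ = 1026.571 − 1024.534 = 2.037 kg m⁻³ over Δz = 134 − 56 = 78 m.
N² = (9.81/1025) × (2.037/78) = 2.4994 × 10⁻⁴ s⁻².
N = √(2.4994 × 10⁻⁴) = 0.015809 rad s⁻¹ ≈ 0.0158 rad s⁻¹.
Since Δρ > 0 the layer is stably stratified.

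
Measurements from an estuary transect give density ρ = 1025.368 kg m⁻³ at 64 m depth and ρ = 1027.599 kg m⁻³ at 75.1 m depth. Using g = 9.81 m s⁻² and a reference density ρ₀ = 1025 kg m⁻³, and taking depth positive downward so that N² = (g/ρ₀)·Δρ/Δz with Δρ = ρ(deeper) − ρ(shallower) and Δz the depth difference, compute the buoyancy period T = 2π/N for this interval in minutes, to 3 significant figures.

Δρ = 1027.599 − 1025.368 = 2.231 kg m⁻³ over Δz = 75.1 − 64 = 11.1 m.
N² = (9.81/1025) × (2.231/11.1) = 1.9236 × 10⁻³ s⁻².
N = √(1.9236 × 10⁻³) = 0.043859 rad s⁻¹, so T = 2π/N = 143.26 s = 2.3877 min ≈ 2.39 min.

2.39 min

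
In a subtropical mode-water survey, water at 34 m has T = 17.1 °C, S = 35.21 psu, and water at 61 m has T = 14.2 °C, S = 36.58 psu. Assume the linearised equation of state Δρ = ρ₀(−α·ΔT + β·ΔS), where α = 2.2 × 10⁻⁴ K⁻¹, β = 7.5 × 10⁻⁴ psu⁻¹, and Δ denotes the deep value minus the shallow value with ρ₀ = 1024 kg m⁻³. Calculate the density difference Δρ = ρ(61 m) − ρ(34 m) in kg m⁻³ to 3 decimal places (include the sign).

+1.705 kg m⁻³

ΔT = -2.9 K, ΔS = +1.37 psu (deep − shallow).
Δρ/ρ₀ = −(2.2 × 10⁻⁴)(-2.9) + (7.5 × 10⁻⁴)(+1.37) = 1.6655 × 10⁻³.
Δρ = 1024 × (1.6655 × 10⁻³) = +1.705 kg m⁻³.
Positive Δρ: denser below, stable.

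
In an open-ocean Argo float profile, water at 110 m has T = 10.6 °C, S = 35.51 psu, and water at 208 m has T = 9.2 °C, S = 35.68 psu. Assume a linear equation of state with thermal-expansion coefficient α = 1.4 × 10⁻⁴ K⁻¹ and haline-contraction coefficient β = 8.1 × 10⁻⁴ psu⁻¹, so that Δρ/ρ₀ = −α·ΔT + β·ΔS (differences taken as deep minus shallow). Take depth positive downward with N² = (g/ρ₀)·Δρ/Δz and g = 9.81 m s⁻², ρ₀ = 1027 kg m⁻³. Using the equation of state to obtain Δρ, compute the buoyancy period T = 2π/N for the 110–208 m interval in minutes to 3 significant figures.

18.1 min

ΔT = -1.4 K, ΔS = +0.17 psu (deep − shallow).
Δρ/ρ₀ = −αΔT + βΔS = 1.96 × 10⁻⁴ + 1.377 × 10⁻⁴ = 3.337 × 10⁻⁴, so Δρ ≈ 0.3427 kg m⁻³.
N² = (g/ρ₀)·Δρ/Δz = g·(Δρ/ρ₀)/Δz = 9.81 × 3.337 × 10⁻⁴ / 98 = 3.3404 × 10⁻⁵ s⁻².
N = √(3.3404 × 10⁻⁵) = 5.7796 × 10⁻³ rad s⁻¹ → T = 2π/N = 1.0871 × 10³ s = 18.118 min ≈ 18.1 min.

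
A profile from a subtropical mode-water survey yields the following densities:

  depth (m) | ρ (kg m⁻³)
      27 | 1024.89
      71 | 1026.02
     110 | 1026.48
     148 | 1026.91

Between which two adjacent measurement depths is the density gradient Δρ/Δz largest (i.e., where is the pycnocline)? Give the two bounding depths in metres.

27–71 m

Compute the density gradient over each adjacent pair:
  27–71 m: Δρ/Δz = 1.13/44 = 0.026 kg m⁻⁴
  71–110 m: Δρ/Δz = 0.46/39 = 0.012 kg m⁻⁴
  110–148 m: Δρ/Δz = 0.43/38 = 0.011 kg m⁻⁴
The largest gradient is in the 27–71 m interval — the pycnocline.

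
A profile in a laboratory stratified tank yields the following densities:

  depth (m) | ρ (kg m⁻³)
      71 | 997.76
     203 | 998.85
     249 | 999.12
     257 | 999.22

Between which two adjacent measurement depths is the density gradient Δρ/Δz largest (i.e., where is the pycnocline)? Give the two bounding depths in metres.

Compute the density gradient over each adjacent pair:
  71–203 m: Δρ/Δz = 1.09/132 = 8.3 × 10⁻³ kg m⁻⁴
  203–249 m: Δρ/Δz = 0.27/46 = 5.9 × 10⁻³ kg m⁻⁴
  249–257 m: Δρ/Δz = 0.10/8 = 0.013 kg m⁻⁴
The largest gradient is in the 249–257 m interval — the pycnocline.

249–257 m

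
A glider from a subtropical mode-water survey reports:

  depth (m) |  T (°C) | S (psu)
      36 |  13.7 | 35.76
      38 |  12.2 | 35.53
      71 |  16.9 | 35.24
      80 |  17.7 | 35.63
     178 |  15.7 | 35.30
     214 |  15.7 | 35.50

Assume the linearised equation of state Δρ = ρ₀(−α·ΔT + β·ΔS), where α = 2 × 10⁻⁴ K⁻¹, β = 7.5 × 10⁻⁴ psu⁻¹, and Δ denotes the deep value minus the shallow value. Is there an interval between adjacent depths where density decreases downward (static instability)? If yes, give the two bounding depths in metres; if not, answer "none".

Evaluate Δρ/ρ₀ = −αΔT + βΔS across each adjacent pair:
  36–38 m: −αΔT+βΔS = −(2 × 10⁻⁴)(-1.5)+(7.5 × 10⁻⁴)(-0.23) = 1.3 × 10⁻⁴ → stable
  38–71 m: −αΔT+βΔS = −(2 × 10⁻⁴)(+4.7)+(7.5 × 10⁻⁴)(-0.29) = -1.2 × 10⁻³ → UNSTABLE
  71–80 m: −αΔT+βΔS = −(2 × 10⁻⁴)(+0.8)+(7.5 × 10⁻⁴)(+0.39) = 1.3 × 10⁻⁴ → stable
  80–178 m: −αΔT+βΔS = −(2 × 10⁻⁴)(-2.0)+(7.5 × 10⁻⁴)(-0.33) = 1.5 × 10⁻⁴ → stable
  178–214 m: −αΔT+βΔS = −(2 × 10⁻⁴)(+0.0)+(7.5 × 10⁻⁴)(+0.20) = 1.5 × 10⁻⁴ → stable
The 38–71 m interval has Δρ < 0: lighter water underlies denser water.

38–71 m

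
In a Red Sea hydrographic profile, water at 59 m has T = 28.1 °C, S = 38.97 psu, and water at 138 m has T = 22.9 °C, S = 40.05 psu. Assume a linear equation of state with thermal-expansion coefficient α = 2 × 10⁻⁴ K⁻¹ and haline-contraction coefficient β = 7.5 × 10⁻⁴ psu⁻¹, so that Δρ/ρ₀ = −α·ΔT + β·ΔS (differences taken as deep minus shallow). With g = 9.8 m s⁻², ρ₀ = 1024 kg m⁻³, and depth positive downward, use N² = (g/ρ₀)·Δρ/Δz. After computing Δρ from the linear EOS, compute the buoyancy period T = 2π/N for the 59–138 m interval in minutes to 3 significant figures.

ΔT = -5.2 K, ΔS = +1.08 psu (deep − shallow).
Δρ/ρ₀ = −αΔT + βΔS = 1.04 × 10⁻³ + 8.10 × 10⁻⁴ = 1.85 × 10⁻³, so Δρ ≈ 1.894 kg m⁻³.
N² = (g/ρ₀)·Δρ/Δz = g·(Δρ/ρ₀)/Δz = 9.8 × 1.85 × 10⁻³ / 79 = 2.2949 × 10⁻⁴ s⁻².
N = √(2.2949 × 10⁻⁴) = 0.015149 rad s⁻¹ → T = 2π/N = 414.76 s = 6.9127 min ≈ 6.91 min.

6.91 min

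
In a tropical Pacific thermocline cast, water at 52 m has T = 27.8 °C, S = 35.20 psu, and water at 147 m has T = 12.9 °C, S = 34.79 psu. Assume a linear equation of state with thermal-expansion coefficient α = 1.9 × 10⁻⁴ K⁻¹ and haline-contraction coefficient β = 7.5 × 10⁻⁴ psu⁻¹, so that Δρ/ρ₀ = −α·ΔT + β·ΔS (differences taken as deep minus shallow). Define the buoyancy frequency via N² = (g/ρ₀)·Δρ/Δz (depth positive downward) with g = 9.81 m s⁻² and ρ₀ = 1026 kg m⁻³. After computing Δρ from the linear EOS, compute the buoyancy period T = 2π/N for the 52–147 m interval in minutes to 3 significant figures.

ΔT = -14.9 K, ΔS = -0.41 psu (deep − shallow).
Δρ/ρ₀ = −αΔT + βΔS = 2.831 × 10⁻³ − 3.075 × 10⁻⁴ = 2.5235 × 10⁻³, so Δρ ≈ 2.589 kg m⁻³.
N² = (g/ρ₀)·Δρ/Δz = g·(Δρ/ρ₀)/Δz = 9.81 × 2.5235 × 10⁻³ / 95 = 2.6058 × 10⁻⁴ s⁻².
N = √(2.6058 × 10⁻⁴) = 0.016142 rad s⁻¹ → T = 2π/N = 389.24 s = 6.4873 min ≈ 6.49 min.

6.49 min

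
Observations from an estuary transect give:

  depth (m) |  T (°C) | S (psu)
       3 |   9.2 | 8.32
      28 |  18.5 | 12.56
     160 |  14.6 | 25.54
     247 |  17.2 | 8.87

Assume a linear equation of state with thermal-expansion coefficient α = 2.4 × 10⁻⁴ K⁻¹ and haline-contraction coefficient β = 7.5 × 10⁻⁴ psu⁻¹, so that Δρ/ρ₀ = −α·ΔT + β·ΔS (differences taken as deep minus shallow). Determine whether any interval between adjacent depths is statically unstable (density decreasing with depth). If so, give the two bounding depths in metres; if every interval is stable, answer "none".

160–247 m

Evaluate Δρ/ρ₀ = −αΔT + βΔS across each adjacent pair:
  3–28 m: −αΔT+βΔS = −(2.4 × 10⁻⁴)(+9.3)+(7.5 × 10⁻⁴)(+4.24) = 9.5 × 10⁻⁴ → stable
  28–160 m: −αΔT+βΔS = −(2.4 × 10⁻⁴)(-3.9)+(7.5 × 10⁻⁴)(+12.98) = 0.011 → stable
  160–247 m: −αΔT+βΔS = −(2.4 × 10⁻⁴)(+2.6)+(7.5 × 10⁻⁴)(-16.67) = -0.013 → UNSTABLE
The 160–247 m interval has Δρ < 0: lighter water underlies denser water.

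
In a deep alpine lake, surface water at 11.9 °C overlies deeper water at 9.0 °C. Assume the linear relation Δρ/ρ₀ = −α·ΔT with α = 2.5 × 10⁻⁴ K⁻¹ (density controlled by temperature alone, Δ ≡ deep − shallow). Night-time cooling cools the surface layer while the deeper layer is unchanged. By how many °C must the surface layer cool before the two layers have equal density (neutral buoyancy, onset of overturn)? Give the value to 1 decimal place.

With temperature the only control, equal density requires T_surf′ = T_deep.
T_surf′ = 9.0 °C.
Cooling required: 11.9 − 9.0 = 2.9 °C.

2.9 °C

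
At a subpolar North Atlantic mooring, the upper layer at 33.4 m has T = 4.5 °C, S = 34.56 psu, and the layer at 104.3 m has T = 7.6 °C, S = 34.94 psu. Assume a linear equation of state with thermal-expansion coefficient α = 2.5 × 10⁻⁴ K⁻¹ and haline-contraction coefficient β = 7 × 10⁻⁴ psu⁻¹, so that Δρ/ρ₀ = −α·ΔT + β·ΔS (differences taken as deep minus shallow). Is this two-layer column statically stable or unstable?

unstable

ΔT = 7.6 − 4.5 = +3.1 K and ΔS = 34.94 − 34.56 = +0.38 psu (deep − shallow).
−αΔT = -7.75 × 10⁻⁴; βΔS = 2.66 × 10⁻⁴; sum Δρ/ρ₀ = -5.09 × 10⁻⁴.
Δρ/ρ₀ < 0, so Δρ < 0: deeper water is lighter → statically unstable; the column would overturn.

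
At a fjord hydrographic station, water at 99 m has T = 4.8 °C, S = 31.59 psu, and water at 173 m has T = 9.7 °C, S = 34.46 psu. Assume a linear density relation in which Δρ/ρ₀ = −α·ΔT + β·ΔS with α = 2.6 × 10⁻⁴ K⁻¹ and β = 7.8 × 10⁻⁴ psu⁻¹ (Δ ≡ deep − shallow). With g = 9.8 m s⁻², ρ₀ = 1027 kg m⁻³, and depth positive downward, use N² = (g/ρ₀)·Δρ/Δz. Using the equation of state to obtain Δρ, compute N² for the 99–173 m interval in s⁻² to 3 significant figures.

ΔT = +4.9 K, ΔS = +2.87 psu (deep − shallow).
Δρ/ρ₀ = −αΔT + βΔS = -1.274 × 10⁻³ + 2.2386 × 10⁻³ = 9.646 × 10⁻⁴, so Δρ ≈ 0.9906 kg m⁻³.
N² = (g/ρ₀)·Δρ/Δz = g·(Δρ/ρ₀)/Δz = 9.8 × 9.646 × 10⁻⁴ / 74 = 1.2774 × 10⁻⁴ s⁻² ≈ 1.28 × 10⁻⁴ s⁻².

1.28 × 10⁻⁴ s⁻²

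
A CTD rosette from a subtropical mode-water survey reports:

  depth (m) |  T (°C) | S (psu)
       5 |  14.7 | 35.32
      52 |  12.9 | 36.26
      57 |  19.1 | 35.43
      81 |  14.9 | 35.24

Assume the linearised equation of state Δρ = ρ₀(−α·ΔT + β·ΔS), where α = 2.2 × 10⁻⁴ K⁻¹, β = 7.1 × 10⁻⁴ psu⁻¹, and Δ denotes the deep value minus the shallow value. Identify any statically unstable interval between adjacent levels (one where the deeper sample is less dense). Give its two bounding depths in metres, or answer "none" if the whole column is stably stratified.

52–57 m

Evaluate Δρ/ρ₀ = −αΔT + βΔS across each adjacent pair:
  5–52 m: −αΔT+βΔS = −(2.2 × 10⁻⁴)(-1.8)+(7.1 × 10⁻⁴)(+0.94) = 1.1 × 10⁻³ → stable
  52–57 m: −αΔT+βΔS = −(2.2 × 10⁻⁴)(+6.2)+(7.1 × 10⁻⁴)(-0.83) = -2.0 × 10⁻³ → UNSTABLE
  57–81 m: −αΔT+βΔS = −(2.2 × 10⁻⁴)(-4.2)+(7.1 × 10⁻⁴)(-0.19) = 7.9 × 10⁻⁴ → stable
The 52–57 m interval has Δρ < 0: lighter water underlies denser water.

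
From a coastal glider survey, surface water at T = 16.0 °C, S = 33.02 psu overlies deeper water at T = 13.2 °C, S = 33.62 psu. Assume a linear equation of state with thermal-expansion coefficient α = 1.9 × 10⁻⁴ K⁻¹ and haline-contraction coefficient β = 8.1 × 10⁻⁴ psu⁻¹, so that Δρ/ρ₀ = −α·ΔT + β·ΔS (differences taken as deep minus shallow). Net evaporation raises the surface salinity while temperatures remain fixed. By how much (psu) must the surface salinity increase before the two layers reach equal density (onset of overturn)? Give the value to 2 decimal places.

1.26 psu

Neutral buoyancy requires −α(T_deep − T_surf) + β(S_deep − S_surf′) = 0.
S_surf′ = S_deep − (α/β)·ΔT = 33.62 − (1.9 × 10⁻⁴/8.1 × 10⁻⁴)·(-2.8) = 34.2768 psu.
Increase required: 34.2768 − 33.02 = 1.2568 psu.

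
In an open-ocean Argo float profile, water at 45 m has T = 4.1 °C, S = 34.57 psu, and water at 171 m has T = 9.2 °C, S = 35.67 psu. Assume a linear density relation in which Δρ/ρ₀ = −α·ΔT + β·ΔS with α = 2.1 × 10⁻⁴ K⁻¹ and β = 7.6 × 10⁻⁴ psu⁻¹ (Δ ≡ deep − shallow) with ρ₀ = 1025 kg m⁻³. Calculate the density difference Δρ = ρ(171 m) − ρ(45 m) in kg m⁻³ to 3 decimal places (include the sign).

ΔT = +5.1 K, ΔS = +1.10 psu (deep − shallow).
Δρ/ρ₀ = −(2.1 × 10⁻⁴)(+5.1) + (7.6 × 10⁻⁴)(+1.10) = -2.35 × 10⁻⁴.
Δρ = 1025 × (-2.35 × 10⁻⁴) = -0.241 kg m⁻³.
Negative Δρ: lighter below, statically unstable.

-0.241 kg m⁻³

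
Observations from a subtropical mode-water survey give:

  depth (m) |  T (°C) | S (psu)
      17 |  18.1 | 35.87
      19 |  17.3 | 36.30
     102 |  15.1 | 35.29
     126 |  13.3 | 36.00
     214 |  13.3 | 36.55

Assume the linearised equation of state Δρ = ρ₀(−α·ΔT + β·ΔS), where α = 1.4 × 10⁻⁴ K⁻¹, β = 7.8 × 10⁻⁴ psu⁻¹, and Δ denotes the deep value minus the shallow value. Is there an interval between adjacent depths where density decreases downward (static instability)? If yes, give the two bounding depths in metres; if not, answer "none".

19–102 m

Evaluate Δρ/ρ₀ = −αΔT + βΔS across each adjacent pair:
  17–19 m: −αΔT+βΔS = −(1.4 × 10⁻⁴)(-0.8)+(7.8 × 10⁻⁴)(+0.43) = 4.5 × 10⁻⁴ → stable
  19–102 m: −αΔT+βΔS = −(1.4 × 10⁻⁴)(-2.2)+(7.8 × 10⁻⁴)(-1.01) = -4.8 × 10⁻⁴ → UNSTABLE
  102–126 m: −αΔT+βΔS = −(1.4 × 10⁻⁴)(-1.8)+(7.8 × 10⁻⁴)(+0.71) = 8.1 × 10⁻⁴ → stable
  126–214 m: −αΔT+βΔS = −(1.4 × 10⁻⁴)(+0.0)+(7.8 × 10⁻⁴)(+0.55) = 4.3 × 10⁻⁴ → stable
The 19–102 m interval has Δρ < 0: lighter water underlies denser water.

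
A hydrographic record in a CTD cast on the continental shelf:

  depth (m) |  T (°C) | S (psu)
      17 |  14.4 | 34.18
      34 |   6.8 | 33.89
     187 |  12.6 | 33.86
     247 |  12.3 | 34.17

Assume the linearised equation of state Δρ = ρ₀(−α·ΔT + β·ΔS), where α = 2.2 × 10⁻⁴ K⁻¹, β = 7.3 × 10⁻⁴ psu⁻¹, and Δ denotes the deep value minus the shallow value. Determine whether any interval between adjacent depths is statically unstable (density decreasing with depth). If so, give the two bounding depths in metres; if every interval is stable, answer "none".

34–187 m

Evaluate Δρ/ρ₀ = −αΔT + βΔS across each adjacent pair:
  17–34 m: −αΔT+βΔS = −(2.2 × 10⁻⁴)(-7.6)+(7.3 × 10⁻⁴)(-0.29) = 1.5 × 10⁻³ → stable
  34–187 m: −αΔT+βΔS = −(2.2 × 10⁻⁴)(+5.8)+(7.3 × 10⁻⁴)(-0.03) = -1.3 × 10⁻³ → UNSTABLE
  187–247 m: −αΔT+βΔS = −(2.2 × 10⁻⁴)(-0.3)+(7.3 × 10⁻⁴)(+0.31) = 2.9 × 10⁻⁴ → stable
The 34–187 m interval has Δρ < 0: lighter water underlies denser water.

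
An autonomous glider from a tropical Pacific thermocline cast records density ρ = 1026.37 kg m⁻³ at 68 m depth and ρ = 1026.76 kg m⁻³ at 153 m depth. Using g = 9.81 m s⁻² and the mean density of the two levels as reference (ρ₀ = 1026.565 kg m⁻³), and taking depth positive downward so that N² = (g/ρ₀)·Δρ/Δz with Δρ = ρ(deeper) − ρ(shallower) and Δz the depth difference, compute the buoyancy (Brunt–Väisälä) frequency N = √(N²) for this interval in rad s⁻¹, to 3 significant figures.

Δρ = 1026.76 − 1026.37 = 0.39 kg m⁻³ over Δz = 153 − 68 = 85 m.
N² = (9.81/1026.565) × (0.39/85) = 4.3846 × 10⁻⁵ s⁻².
N = √(4.3846 × 10⁻⁵) = 6.6216 × 10⁻³ rad s⁻¹ ≈ 6.62 × 10⁻³ rad s⁻¹.

6.62 × 10⁻³ rad s⁻¹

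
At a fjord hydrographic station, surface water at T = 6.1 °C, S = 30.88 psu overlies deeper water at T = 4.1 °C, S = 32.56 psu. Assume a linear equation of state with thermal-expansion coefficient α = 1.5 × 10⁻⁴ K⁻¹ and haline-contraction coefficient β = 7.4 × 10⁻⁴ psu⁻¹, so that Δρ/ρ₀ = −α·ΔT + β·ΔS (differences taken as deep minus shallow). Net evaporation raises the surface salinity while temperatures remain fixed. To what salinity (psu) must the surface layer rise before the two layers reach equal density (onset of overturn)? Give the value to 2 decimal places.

32.97 psu

Neutral buoyancy requires −α(T_deep − T_surf) + β(S_deep − S_surf′) = 0.
S_surf′ = S_deep − (α/β)·ΔT = 32.56 − (1.5 × 10⁻⁴/7.4 × 10⁻⁴)·(-2.0) = 32.9654 psu.
Increase required: 32.9654 − 30.88 = 2.0854 psu.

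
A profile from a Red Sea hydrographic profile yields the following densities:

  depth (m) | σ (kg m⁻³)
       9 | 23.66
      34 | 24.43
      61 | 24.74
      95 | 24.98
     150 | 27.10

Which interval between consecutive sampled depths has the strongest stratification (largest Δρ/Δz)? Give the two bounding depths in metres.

Compute the density gradient over each adjacent pair:
  9–34 m: Δρ/Δz = 0.77/25 = 0.031 kg m⁻⁴
  34–61 m: Δρ/Δz = 0.31/27 = 0.011 kg m⁻⁴
  61–95 m: Δρ/Δz = 0.24/34 = 7.1 × 10⁻³ kg m⁻⁴
  95–150 m: Δρ/Δz = 2.12/55 = 0.039 kg m⁻⁴
The largest gradient is in the 95–150 m interval — the pycnocline.

95–150 m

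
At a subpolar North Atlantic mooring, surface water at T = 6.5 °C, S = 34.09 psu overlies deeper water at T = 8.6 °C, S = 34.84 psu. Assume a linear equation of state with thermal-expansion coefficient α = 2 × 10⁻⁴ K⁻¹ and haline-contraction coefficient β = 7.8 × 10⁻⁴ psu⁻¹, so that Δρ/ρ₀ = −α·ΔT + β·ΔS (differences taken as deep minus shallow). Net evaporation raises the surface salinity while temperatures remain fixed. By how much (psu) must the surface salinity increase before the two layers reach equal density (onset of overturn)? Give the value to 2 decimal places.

Neutral buoyancy requires −α(T_deep − T_surf) + β(S_deep − S_surf′) = 0.
S_surf′ = S_deep − (α/β)·ΔT = 34.84 − (2 × 10⁻⁴/7.8 × 10⁻⁴)·(+2.1) = 34.3015 psu.
Increase required: 34.3015 − 34.09 = 0.2115 psu.

0.21 psu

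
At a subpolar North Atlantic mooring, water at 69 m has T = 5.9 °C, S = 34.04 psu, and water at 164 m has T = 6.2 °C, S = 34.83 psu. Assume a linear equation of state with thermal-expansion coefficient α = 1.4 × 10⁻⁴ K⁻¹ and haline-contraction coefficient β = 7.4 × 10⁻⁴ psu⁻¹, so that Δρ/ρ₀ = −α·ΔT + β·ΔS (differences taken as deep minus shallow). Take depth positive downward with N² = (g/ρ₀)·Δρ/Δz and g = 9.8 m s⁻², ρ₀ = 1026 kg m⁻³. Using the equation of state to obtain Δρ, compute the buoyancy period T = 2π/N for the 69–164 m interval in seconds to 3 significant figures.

840 s

ΔT = +0.3 K, ΔS = +0.79 psu (deep − shallow).
Δρ/ρ₀ = −αΔT + βΔS = -4.20 × 10⁻⁵ + 5.846 × 10⁻⁴ = 5.426 × 10⁻⁴, so Δρ ≈ 0.5567 kg m⁻³.
N² = (g/ρ₀)·Δρ/Δz = g·(Δρ/ρ₀)/Δz = 9.8 × 5.426 × 10⁻⁴ / 95 = 5.5973 × 10⁻⁵ s⁻².
N = √(5.5973 × 10⁻⁵) = 7.4815 × 10⁻³ rad s⁻¹ → T = 2π/N = 839.83 s ≈ 840 s.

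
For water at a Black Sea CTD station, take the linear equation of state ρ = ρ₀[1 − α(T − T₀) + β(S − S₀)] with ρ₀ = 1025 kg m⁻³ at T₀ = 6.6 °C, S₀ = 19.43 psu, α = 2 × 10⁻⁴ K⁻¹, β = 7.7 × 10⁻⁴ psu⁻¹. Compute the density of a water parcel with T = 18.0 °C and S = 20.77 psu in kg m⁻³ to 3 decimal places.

1023.721 kg m⁻³

T − T₀ = +11.4 K, S − S₀ = +1.34 psu.
Bracket = 1 − α·(+11.4) + β·(+1.34) = 1 + (-1.2482 × 10⁻³) = 0.9987518.
ρ = 1025 × 0.9987518 = 1023.721 kg m⁻³.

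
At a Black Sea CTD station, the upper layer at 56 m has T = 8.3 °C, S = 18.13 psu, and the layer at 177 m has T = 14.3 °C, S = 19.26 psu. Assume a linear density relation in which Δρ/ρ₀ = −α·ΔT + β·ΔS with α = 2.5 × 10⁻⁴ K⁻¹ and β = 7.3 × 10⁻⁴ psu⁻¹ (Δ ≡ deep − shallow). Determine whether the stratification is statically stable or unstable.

ΔT = 14.3 − 8.3 = +6.0 K and ΔS = 19.26 − 18.13 = +1.13 psu (deep − shallow).
−αΔT = -1.50 × 10⁻³; βΔS = 8.249 × 10⁻⁴; sum Δρ/ρ₀ = -6.751 × 10⁻⁴.
Δρ/ρ₀ < 0, so Δρ < 0: deeper water is lighter → statically unstable; the column would overturn.

unstable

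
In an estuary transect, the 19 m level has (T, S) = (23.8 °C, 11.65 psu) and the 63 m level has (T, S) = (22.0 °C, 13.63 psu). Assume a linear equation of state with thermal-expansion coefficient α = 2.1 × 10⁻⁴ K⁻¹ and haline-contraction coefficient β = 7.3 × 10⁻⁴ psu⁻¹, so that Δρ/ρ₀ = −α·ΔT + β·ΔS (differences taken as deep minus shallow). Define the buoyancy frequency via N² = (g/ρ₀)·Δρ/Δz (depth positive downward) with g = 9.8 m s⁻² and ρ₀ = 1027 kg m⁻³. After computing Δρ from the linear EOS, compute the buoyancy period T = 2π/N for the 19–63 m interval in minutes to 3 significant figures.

5.20 min

ΔT = -1.8 K, ΔS = +1.98 psu (deep − shallow).
Δρ/ρ₀ = −αΔT + βΔS = 3.78 × 10⁻⁴ + 1.4454 × 10⁻³ = 1.8234 × 10⁻³, so Δρ ≈ 1.873 kg m⁻³.
N² = (g/ρ₀)·Δρ/Δz = g·(Δρ/ρ₀)/Δz = 9.8 × 1.8234 × 10⁻³ / 44 = 4.0612 × 10⁻⁴ s⁻².
N = √(4.0612 × 10⁻⁴) = 0.020152 rad s⁻¹ → T = 2π/N = 311.79 s = 5.1965 min ≈ 5.20 min.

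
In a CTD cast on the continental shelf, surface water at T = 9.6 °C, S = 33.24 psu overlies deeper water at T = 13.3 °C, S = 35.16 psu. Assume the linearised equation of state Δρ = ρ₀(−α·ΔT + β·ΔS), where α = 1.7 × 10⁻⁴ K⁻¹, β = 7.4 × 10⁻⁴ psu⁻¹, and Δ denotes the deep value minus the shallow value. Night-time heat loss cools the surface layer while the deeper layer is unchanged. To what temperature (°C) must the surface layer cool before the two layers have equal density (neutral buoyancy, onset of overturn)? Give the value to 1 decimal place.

4.9 °C

Neutral buoyancy requires Δρ = 0, i.e. −α(T_deep − T_surf′) + β(S_deep − S_surf) = 0.
T_surf′ = T_deep − (β/α)·ΔS = 13.3 − (7.4 × 10⁻⁴/1.7 × 10⁻⁴)·(+1.92) = 4.942 °C.
Cooling required: 9.6 − (4.942) = 4.658 °C.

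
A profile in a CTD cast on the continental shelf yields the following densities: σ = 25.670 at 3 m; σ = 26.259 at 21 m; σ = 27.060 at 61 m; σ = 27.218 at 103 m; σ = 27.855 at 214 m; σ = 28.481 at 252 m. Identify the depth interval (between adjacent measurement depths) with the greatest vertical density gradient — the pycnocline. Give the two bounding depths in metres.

Compute the density gradient over each adjacent pair:
  3–21 m: Δρ/Δz = 0.589/18 = 0.033 kg m⁻⁴
  21–61 m: Δρ/Δz = 0.801/40 = 0.020 kg m⁻⁴
  61–103 m: Δρ/Δz = 0.158/42 = 3.8 × 10⁻³ kg m⁻⁴
  103–214 m: Δρ/Δz = 0.637/111 = 5.7 × 10⁻³ kg m⁻⁴
  214–252 m: Δρ/Δz = 0.626/38 = 0.016 kg m⁻⁴
The largest gradient is in the 3–21 m interval — the pycnocline.

3–21 m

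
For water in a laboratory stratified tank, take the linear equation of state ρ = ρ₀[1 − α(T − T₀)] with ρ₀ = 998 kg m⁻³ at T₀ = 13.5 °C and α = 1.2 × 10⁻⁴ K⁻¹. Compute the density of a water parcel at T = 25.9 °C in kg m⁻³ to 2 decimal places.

T − T₀ = +12.4 K.
Bracket = 1 − α·(+12.4) = 1 + (-1.488 × 10⁻³) = 0.9985120.
ρ = 998 × 0.9985120 = 996.51 kg m⁻³.

996.51 kg m⁻³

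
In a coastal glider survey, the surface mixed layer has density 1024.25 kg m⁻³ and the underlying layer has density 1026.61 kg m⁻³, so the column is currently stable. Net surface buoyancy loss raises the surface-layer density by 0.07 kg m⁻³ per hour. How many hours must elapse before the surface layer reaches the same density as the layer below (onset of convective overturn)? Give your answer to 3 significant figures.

33.7 hours

Density deficit of the surface layer: 1026.61 − 1024.25 = 2.36 kg m⁻³.
Required change = 2.36 / 0.07 = 33.7 hours.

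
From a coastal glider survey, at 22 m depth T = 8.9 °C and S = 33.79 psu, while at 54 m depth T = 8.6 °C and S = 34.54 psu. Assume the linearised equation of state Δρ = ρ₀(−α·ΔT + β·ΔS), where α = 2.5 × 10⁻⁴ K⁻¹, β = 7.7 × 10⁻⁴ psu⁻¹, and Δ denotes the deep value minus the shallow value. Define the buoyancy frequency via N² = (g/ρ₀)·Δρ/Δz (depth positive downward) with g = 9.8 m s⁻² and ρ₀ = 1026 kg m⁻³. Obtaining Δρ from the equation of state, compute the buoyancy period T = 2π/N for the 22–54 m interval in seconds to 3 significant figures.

ΔT = -0.3 K, ΔS = +0.75 psu (deep − shallow).
Δρ/ρ₀ = −αΔT + βΔS = 7.50 × 10⁻⁵ + 5.775 × 10⁻⁴ = 6.525 × 10⁻⁴, so Δρ ≈ 0.6695 kg m⁻³.
N² = (g/ρ₀)·Δρ/Δz = g·(Δρ/ρ₀)/Δz = 9.8 × 6.525 × 10⁻⁴ / 32 = 1.9983 × 10⁻⁴ s⁻².
N = √(1.9983 × 10⁻⁴) = 0.014136 rad s⁻¹ → T = 2π/N = 444.48 s ≈ 444 s.

444 s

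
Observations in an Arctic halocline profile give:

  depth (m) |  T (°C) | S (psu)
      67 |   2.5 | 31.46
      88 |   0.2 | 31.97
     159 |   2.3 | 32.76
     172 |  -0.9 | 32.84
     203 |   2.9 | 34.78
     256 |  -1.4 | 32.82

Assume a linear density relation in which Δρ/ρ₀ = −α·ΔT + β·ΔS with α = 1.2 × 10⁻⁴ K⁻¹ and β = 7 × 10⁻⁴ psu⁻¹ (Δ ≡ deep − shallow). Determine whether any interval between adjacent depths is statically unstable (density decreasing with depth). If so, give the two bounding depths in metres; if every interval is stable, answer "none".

Evaluate Δρ/ρ₀ = −αΔT + βΔS across each adjacent pair:
  67–88 m: −αΔT+βΔS = −(1.2 × 10⁻⁴)(-2.3)+(7 × 10⁻⁴)(+0.51) = 6.3 × 10⁻⁴ → stable
  88–159 m: −αΔT+βΔS = −(1.2 × 10⁻⁴)(+2.1)+(7 × 10⁻⁴)(+0.79) = 3.0 × 10⁻⁴ → stable
  159–172 m: −αΔT+βΔS = −(1.2 × 10⁻⁴)(-3.2)+(7 × 10⁻⁴)(+0.08) = 4.4 × 10⁻⁴ → stable
  172–203 m: −αΔT+βΔS = −(1.2 × 10⁻⁴)(+3.8)+(7 × 10⁻⁴)(+1.94) = 9.0 × 10⁻⁴ → stable
  203–256 m: −αΔT+βΔS = −(1.2 × 10⁻⁴)(-4.3)+(7 × 10⁻⁴)(-1.96) = -8.6 × 10⁻⁴ → UNSTABLE
The 203–256 m interval has Δρ < 0: lighter water underlies denser water.

203–256 m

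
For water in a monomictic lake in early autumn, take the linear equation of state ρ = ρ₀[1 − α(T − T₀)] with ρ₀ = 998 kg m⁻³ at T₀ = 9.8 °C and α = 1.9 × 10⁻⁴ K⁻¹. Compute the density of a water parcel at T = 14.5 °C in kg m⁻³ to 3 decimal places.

997.109 kg m⁻³

T − T₀ = +4.7 K.
Bracket = 1 − α·(+4.7) = 1 + (-8.93 × 10⁻⁴) = 0.9991070.
ρ = 998 × 0.9991070 = 997.109 kg m⁻³.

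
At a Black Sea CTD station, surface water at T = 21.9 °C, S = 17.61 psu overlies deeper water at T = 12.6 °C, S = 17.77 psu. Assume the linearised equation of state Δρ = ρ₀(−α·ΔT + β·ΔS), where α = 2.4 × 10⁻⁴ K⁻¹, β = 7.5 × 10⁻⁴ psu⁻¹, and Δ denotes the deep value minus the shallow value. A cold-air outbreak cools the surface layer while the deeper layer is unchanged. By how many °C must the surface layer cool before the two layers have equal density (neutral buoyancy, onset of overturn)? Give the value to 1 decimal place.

Neutral buoyancy requires Δρ = 0, i.e. −α(T_deep − T_surf′) + β(S_deep − S_surf) = 0.
T_surf′ = T_deep − (β/α)·ΔS = 12.6 − (7.5 × 10⁻⁴/2.4 × 10⁻⁴)·(+0.16) = 12.100 °C.
Cooling required: 21.9 − (12.100) = 9.800 °C.

9.8 °C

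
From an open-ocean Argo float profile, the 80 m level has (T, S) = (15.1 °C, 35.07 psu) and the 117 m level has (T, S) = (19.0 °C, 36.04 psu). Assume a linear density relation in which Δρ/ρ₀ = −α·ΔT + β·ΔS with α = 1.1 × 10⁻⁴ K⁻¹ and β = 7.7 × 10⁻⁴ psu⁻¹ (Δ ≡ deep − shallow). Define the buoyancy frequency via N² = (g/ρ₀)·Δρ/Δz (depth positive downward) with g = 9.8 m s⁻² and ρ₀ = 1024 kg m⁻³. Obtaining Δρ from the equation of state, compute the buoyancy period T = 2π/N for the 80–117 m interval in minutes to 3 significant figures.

ΔT = +3.9 K, ΔS = +0.97 psu (deep − shallow).
Δρ/ρ₀ = −αΔT + βΔS = -4.29 × 10⁻⁴ + 7.469 × 10⁻⁴ = 3.179 × 10⁻⁴, so Δρ ≈ 0.3255 kg m⁻³.
N² = (g/ρ₀)·Δρ/Δz = g·(Δρ/ρ₀)/Δz = 9.8 × 3.179 × 10⁻⁴ / 37 = 8.4201 × 10⁻⁵ s⁻².
N = √(8.4201 × 10⁻⁵) = 9.1761 × 10⁻³ rad s⁻¹ → T = 2π/N = 684.73 s = 11.412 min ≈ 11.4 min.

11.4 min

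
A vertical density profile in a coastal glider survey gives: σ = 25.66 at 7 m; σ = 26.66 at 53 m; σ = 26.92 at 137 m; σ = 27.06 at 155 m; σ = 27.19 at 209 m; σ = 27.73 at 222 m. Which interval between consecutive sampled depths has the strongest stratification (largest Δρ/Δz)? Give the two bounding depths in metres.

209–222 m

Compute the density gradient over each adjacent pair:
  7–53 m: Δρ/Δz = 1.00/46 = 0.022 kg m⁻⁴
  53–137 m: Δρ/Δz = 0.26/84 = 3.1 × 10⁻³ kg m⁻⁴
  137–155 m: Δρ/Δz = 0.14/18 = 7.8 × 10⁻³ kg m⁻⁴
  155–209 m: Δρ/Δz = 0.13/54 = 2.4 × 10⁻³ kg m⁻⁴
  209–222 m: Δρ/Δz = 0.54/13 = 0.042 kg m⁻⁴
The largest gradient is in the 209–222 m interval — the pycnocline.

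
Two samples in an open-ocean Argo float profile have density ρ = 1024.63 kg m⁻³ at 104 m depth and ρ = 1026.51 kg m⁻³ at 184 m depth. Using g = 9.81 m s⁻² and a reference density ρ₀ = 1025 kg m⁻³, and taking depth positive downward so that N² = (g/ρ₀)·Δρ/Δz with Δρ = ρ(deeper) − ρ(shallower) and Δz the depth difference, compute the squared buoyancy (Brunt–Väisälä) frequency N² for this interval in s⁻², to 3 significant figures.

Δρ = 1026.51 − 1024.63 = 1.88 kg m⁻³ over Δz = 184 − 104 = 80 m.
N² = (9.81/1025) × (1.88/80) = 2.2491 × 10⁻⁴ s⁻² ≈ 2.25 × 10⁻⁴ s⁻².

2.25 × 10⁻⁴ s⁻²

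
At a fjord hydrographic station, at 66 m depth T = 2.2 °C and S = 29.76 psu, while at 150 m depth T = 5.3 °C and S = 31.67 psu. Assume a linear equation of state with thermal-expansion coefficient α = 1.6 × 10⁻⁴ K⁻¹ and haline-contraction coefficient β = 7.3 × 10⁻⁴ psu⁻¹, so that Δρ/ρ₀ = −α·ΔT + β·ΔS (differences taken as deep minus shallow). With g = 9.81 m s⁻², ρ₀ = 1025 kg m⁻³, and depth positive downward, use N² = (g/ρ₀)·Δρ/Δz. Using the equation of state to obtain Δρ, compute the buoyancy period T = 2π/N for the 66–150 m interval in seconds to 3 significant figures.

613 s

ΔT = +3.1 K, ΔS = +1.91 psu (deep − shallow).
Δρ/ρ₀ = −αΔT + βΔS = -4.96 × 10⁻⁴ + 1.3943 × 10⁻³ = 8.983 × 10⁻⁴, so Δρ ≈ 0.9208 kg m⁻³.
N² = (g/ρ₀)·Δρ/Δz = g·(Δρ/ρ₀)/Δz = 9.81 × 8.983 × 10⁻⁴ / 84 = 1.0491 × 10⁻⁴ s⁻².
N = √(1.0491 × 10⁻⁴) = 0.010243 rad s⁻¹ → T = 2π/N = 613.41 s ≈ 613 s.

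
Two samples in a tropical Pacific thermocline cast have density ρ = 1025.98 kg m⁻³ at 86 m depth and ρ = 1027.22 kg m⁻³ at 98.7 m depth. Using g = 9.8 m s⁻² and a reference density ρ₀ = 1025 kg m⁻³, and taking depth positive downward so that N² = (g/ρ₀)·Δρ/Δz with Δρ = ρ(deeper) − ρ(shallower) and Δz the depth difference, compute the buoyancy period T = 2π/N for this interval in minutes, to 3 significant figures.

Δρ = 1027.22 − 1025.98 = 1.24 kg m⁻³ over Δz = 98.7 − 86 = 12.7 m.
N² = (9.8/1025) × (1.24/12.7) = 9.3351 × 10⁻⁴ s⁻².
N = √(9.3351 × 10⁻⁴) = 0.030553 rad s⁻¹, so T = 2π/N = 205.65 s = 3.4275 min ≈ 3.43 min.

3.43 min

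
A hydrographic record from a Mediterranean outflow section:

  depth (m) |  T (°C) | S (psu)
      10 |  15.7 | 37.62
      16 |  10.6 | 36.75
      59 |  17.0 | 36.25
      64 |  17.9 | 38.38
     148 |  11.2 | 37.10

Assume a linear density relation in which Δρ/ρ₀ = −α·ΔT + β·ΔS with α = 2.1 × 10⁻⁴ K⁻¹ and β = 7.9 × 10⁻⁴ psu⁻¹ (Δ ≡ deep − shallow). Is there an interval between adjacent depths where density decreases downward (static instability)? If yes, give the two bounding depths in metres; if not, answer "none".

16–59 m

Evaluate Δρ/ρ₀ = −αΔT + βΔS across each adjacent pair:
  10–16 m: −αΔT+βΔS = −(2.1 × 10⁻⁴)(-5.1)+(7.9 × 10⁻⁴)(-0.87) = 3.8 × 10⁻⁴ → stable
  16–59 m: −αΔT+βΔS = −(2.1 × 10⁻⁴)(+6.4)+(7.9 × 10⁻⁴)(-0.50) = -1.7 × 10⁻³ → UNSTABLE
  59–64 m: −αΔT+βΔS = −(2.1 × 10⁻⁴)(+0.9)+(7.9 × 10⁻⁴)(+2.13) = 1.5 × 10⁻³ → stable
  64–148 m: −αΔT+βΔS = −(2.1 × 10⁻⁴)(-6.7)+(7.9 × 10⁻⁴)(-1.28) = 4.0 × 10⁻⁴ → stable
The 16–59 m interval has Δρ < 0: lighter water underlies denser water.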